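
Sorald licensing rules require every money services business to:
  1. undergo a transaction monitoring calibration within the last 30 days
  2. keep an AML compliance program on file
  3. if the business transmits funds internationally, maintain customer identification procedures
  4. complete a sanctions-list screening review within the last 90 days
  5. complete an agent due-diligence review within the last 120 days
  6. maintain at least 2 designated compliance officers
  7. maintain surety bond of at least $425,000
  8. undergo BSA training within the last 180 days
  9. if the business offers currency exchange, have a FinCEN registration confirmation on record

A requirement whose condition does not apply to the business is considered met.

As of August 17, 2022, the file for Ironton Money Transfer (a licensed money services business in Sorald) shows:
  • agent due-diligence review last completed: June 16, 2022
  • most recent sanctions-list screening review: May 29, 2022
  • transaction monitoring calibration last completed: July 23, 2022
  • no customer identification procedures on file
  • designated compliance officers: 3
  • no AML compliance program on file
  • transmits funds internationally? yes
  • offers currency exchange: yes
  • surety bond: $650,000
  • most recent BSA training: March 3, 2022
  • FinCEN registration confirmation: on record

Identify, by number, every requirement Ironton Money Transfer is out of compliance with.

2, 3

1. transaction monitoring calibration 25 days ago vs limit 30 → met
2. AML compliance program absent → not met
3. condition 'transmits funds internationally' holds; customer identification procedures absent → not met
4. sanctions-list screening review 80 days ago vs limit 90 → met
5. agent due-diligence review 62 days ago vs limit 120 → met
6. designated compliance officers 3 ≥ 2 → met
7. surety bond $650,000 ≥ $425,000 → met
8. BSA training 167 days ago vs limit 180 → met
9. condition 'offers currency exchange' holds; FinCEN registration confirmation present → met
Not met: 2, 3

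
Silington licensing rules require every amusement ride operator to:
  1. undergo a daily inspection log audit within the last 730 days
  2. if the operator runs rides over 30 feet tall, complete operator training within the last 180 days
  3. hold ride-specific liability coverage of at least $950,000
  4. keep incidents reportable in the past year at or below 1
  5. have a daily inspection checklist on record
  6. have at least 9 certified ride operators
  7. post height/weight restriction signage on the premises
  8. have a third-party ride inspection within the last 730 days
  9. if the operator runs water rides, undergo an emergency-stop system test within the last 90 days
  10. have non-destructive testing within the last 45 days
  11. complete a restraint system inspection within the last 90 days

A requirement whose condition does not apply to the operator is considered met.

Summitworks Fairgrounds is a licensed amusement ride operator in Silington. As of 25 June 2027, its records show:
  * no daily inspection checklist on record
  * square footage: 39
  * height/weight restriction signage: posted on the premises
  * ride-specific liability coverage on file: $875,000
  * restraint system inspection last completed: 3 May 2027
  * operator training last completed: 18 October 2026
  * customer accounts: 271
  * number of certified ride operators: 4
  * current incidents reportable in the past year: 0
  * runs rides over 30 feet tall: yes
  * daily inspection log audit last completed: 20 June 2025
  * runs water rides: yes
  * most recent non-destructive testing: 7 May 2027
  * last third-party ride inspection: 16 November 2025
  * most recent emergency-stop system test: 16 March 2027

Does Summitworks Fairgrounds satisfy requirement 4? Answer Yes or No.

4. incidents reportable in the past year 0 ≤ 1 → met

Yes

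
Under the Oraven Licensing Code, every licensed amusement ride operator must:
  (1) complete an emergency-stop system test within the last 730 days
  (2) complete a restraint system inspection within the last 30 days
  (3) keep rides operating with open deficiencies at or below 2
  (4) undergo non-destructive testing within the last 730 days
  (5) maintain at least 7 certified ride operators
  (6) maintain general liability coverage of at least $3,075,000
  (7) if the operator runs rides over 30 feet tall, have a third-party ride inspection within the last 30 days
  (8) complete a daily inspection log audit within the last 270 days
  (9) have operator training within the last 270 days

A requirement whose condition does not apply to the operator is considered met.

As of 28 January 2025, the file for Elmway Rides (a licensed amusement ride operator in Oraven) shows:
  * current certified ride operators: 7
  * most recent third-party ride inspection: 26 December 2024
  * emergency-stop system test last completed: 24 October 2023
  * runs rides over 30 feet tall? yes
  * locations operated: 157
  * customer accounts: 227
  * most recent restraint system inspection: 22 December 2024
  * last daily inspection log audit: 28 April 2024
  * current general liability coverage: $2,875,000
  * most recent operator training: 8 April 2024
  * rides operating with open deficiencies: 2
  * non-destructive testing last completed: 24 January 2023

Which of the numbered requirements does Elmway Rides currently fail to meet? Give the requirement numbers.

1. emergency-stop system test 462 days ago vs limit 730 → met
2. restraint system inspection 37 days ago vs limit 30 → not met
3. rides operating with open deficiencies 2 ≤ 2 → met
4. non-destructive testing 735 days ago vs limit 730 → not met
5. certified ride operators 7 ≥ 7 → met
6. general liability coverage $2,875,000 < $3,075,000 → not met
7. condition 'runs rides over 30 feet tall' holds; third-party ride inspection 33 days ago vs limit 30 → not met
8. daily inspection log audit 275 days ago vs limit 270 → not met
9. operator training 295 days ago vs limit 270 → not met
Not met: 2, 4, 6, 7, 8, 9

2, 4, 6, 7, 8, 9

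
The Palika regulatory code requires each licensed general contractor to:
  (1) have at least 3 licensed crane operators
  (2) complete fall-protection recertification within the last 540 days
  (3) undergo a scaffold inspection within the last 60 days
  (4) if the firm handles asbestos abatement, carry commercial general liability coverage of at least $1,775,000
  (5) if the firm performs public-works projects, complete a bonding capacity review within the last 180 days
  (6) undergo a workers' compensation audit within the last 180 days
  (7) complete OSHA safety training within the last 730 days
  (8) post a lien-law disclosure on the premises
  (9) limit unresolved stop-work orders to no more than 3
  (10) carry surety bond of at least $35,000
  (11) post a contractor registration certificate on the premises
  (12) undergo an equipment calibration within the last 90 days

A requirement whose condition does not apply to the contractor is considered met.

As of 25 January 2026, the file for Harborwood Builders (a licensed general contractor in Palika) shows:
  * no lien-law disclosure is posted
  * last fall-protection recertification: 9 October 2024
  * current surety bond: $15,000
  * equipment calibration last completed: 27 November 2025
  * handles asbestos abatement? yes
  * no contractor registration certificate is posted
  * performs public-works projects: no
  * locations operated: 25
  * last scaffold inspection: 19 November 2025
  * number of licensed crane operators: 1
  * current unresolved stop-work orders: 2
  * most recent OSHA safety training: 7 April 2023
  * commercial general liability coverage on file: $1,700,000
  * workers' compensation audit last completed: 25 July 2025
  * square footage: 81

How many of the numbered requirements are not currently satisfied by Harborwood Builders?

8

1. licensed crane operators 1 < 3 → not met
2. fall-protection recertification 473 days ago vs limit 540 → met
3. scaffold inspection 67 days ago vs limit 60 → not met
4. condition 'handles asbestos abatement' holds; commercial general liability coverage $1,700,000 < $1,775,000 → not met
5. condition 'performs public-works projects' does not hold → requirement n/a → met
6. workers' compensation audit 184 days ago vs limit 180 → not met
7. OSHA safety training 1024 days ago vs limit 730 → not met
8. lien-law disclosure absent → not met
9. unresolved stop-work orders 2 ≤ 3 → met
10. surety bond $15,000 < $35,000 → not met
11. contractor registration certificate absent → not met
12. equipment calibration 59 days ago vs limit 90 → met
Not met: 8 of 12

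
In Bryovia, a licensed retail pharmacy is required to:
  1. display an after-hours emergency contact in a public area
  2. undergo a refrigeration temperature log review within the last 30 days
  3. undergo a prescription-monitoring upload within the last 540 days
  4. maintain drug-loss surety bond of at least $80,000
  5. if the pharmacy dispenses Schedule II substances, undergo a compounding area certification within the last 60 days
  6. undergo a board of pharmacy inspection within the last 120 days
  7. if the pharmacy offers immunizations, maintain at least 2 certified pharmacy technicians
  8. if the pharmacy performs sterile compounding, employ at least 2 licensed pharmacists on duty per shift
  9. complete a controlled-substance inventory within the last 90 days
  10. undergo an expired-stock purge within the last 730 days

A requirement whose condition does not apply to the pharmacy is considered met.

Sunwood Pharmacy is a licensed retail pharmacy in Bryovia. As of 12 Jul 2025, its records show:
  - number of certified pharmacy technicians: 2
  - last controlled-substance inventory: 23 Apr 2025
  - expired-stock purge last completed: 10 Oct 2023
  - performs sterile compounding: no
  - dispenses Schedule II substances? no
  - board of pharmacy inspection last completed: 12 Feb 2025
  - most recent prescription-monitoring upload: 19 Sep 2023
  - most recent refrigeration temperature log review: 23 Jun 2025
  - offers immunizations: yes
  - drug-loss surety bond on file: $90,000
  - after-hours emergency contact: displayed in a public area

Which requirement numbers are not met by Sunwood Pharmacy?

3, 6

1. after-hours emergency contact present → met
2. refrigeration temperature log review 19 days ago vs limit 30 → met
3. prescription-monitoring upload 662 days ago vs limit 540 → not met
4. drug-loss surety bond $90,000 ≥ $80,000 → met
5. condition 'dispenses Schedule II substances' does not hold → requirement n/a → met
6. board of pharmacy inspection 150 days ago vs limit 120 → not met
7. condition 'offers immunizations' holds; certified pharmacy technicians 2 ≥ 2 → met
8. condition 'performs sterile compounding' does not hold → requirement n/a → met
9. controlled-substance inventory 80 days ago vs limit 90 → met
10. expired-stock purge 641 days ago vs limit 730 → met
Not met: 3, 6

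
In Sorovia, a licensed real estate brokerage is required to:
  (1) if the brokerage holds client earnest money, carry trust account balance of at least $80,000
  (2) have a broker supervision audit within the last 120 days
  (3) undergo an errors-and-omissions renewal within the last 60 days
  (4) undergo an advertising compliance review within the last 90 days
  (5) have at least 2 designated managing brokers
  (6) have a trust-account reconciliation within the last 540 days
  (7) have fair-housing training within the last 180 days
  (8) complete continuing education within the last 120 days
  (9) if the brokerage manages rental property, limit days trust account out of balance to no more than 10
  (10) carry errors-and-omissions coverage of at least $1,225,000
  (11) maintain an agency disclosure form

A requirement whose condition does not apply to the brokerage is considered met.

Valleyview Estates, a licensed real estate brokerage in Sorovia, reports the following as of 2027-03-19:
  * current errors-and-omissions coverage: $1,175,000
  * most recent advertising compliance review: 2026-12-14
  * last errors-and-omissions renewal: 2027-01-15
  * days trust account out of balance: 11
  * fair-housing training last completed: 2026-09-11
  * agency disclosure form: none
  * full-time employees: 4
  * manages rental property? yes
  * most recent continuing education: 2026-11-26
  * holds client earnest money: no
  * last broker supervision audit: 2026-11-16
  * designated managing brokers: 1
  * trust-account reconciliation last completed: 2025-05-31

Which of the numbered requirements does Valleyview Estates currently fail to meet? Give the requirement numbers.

2, 3, 4, 5, 6, 7, 9, 10, 11

1. condition 'holds client earnest money' does not hold → requirement n/a → met
2. broker supervision audit 123 days ago vs limit 120 → not met
3. errors-and-omissions renewal 63 days ago vs limit 60 → not met
4. advertising compliance review 95 days ago vs limit 90 → not met
5. designated managing brokers 1 < 2 → not met
6. trust-account reconciliation 657 days ago vs limit 540 → not met
7. fair-housing training 189 days ago vs limit 180 → not met
8. continuing education 113 days ago vs limit 120 → met
9. condition 'manages rental property' holds; days trust account out of balance 11 > 10 → not met
10. errors-and-omissions coverage $1,175,000 < $1,225,000 → not met
11. agency disclosure form absent → not met
Not met: 2, 3, 4, 5, 6, 7, 9, 10, 11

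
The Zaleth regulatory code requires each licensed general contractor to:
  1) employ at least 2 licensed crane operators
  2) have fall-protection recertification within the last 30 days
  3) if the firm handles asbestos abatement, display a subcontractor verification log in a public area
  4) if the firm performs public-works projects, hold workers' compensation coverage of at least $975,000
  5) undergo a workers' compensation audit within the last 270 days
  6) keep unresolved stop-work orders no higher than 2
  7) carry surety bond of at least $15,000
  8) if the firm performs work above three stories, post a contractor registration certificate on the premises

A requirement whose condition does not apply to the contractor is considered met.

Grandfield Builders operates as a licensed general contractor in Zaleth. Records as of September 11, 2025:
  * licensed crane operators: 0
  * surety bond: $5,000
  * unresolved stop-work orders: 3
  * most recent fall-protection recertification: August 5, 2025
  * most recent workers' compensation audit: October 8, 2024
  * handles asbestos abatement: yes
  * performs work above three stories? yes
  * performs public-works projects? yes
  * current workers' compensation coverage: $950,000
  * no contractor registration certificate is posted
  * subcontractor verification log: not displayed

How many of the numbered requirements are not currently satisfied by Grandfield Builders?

8

1. licensed crane operators 0 < 2 → not met
2. fall-protection recertification 37 days ago vs limit 30 → not met
3. condition 'handles asbestos abatement' holds; subcontractor verification log absent → not met
4. condition 'performs public-works projects' holds; workers' compensation coverage $950,000 < $975,000 → not met
5. workers' compensation audit 338 days ago vs limit 270 → not met
6. unresolved stop-work orders 3 > 2 → not met
7. surety bond $5,000 < $15,000 → not met
8. condition 'performs work above three stories' holds; contractor registration certificate absent → not met
Not met: 8 of 8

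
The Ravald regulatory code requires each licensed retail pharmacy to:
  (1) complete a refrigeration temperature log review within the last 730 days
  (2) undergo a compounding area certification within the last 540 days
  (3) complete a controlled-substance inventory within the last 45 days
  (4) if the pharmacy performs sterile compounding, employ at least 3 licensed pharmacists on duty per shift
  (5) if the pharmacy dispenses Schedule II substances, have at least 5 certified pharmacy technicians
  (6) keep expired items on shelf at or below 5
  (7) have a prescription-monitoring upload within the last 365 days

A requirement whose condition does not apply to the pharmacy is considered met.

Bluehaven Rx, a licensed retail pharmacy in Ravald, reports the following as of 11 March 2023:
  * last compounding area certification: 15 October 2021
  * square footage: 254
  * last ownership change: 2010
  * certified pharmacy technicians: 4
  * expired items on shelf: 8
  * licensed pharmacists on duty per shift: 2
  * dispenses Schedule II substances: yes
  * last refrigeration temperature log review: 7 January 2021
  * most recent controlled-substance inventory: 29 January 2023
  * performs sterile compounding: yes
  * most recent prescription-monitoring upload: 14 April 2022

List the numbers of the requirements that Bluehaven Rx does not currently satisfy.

1. refrigeration temperature log review 793 days ago vs limit 730 → not met
2. compounding area certification 512 days ago vs limit 540 → met
3. controlled-substance inventory 41 days ago vs limit 45 → met
4. condition 'performs sterile compounding' holds; licensed pharmacists on duty per shift 2 < 3 → not met
5. condition 'dispenses Schedule II substances' holds; certified pharmacy technicians 4 < 5 → not met
6. expired items on shelf 8 > 5 → not met
7. prescription-monitoring upload 331 days ago vs limit 365 → met
Not met: 1, 4, 5, 6

1, 4, 5, 6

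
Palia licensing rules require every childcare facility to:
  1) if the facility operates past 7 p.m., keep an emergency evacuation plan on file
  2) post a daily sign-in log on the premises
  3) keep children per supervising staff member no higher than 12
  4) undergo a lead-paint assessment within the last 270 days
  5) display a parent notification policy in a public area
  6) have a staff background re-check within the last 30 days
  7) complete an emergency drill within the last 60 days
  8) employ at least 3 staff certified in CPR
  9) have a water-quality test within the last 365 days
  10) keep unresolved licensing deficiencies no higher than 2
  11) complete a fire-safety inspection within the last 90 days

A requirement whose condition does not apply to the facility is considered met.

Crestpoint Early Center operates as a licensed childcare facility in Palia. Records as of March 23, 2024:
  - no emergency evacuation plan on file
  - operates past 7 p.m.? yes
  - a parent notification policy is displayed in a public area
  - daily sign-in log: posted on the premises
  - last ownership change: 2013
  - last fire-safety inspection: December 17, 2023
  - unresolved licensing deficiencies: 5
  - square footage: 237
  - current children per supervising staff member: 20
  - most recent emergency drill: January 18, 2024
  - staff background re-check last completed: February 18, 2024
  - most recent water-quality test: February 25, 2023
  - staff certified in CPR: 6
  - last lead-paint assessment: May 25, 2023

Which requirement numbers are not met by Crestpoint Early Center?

1, 3, 4, 6, 7, 9, 10, 11

1. condition 'operates past 7 p.m.' holds; emergency evacuation plan absent → not met
2. daily sign-in log present → met
3. children per supervising staff member 20 > 12 → not met
4. lead-paint assessment 303 days ago vs limit 270 → not met
5. parent notification policy present → met
6. staff background re-check 34 days ago vs limit 30 → not met
7. emergency drill 65 days ago vs limit 60 → not met
8. staff certified in CPR 6 ≥ 3 → met
9. water-quality test 392 days ago vs limit 365 → not met
10. unresolved licensing deficiencies 5 > 2 → not met
11. fire-safety inspection 97 days ago vs limit 90 → not met
Not met: 1, 3, 4, 6, 7, 9, 10, 11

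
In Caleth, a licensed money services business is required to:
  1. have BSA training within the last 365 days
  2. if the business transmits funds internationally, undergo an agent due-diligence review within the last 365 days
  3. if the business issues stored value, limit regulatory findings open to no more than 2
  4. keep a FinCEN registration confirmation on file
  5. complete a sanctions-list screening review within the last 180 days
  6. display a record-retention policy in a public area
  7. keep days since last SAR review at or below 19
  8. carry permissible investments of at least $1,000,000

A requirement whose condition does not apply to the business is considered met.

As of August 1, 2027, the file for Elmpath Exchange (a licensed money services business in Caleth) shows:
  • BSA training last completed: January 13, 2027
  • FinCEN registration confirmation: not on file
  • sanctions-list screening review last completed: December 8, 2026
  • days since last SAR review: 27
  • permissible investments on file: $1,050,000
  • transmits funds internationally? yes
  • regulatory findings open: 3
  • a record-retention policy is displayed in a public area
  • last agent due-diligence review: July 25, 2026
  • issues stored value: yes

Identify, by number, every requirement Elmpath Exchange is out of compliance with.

1. BSA training 200 days ago vs limit 365 → met
2. condition 'transmits funds internationally' holds; agent due-diligence review 372 days ago vs limit 365 → not met
3. condition 'issues stored value' holds; regulatory findings open 3 > 2 → not met
4. FinCEN registration confirmation absent → not met
5. sanctions-list screening review 236 days ago vs limit 180 → not met
6. record-retention policy present → met
7. days since last SAR review 27 > 19 → not met
8. permissible investments $1,050,000 ≥ $1,000,000 → met
Not met: 2, 3, 4, 5, 7

2, 3, 4, 5, 7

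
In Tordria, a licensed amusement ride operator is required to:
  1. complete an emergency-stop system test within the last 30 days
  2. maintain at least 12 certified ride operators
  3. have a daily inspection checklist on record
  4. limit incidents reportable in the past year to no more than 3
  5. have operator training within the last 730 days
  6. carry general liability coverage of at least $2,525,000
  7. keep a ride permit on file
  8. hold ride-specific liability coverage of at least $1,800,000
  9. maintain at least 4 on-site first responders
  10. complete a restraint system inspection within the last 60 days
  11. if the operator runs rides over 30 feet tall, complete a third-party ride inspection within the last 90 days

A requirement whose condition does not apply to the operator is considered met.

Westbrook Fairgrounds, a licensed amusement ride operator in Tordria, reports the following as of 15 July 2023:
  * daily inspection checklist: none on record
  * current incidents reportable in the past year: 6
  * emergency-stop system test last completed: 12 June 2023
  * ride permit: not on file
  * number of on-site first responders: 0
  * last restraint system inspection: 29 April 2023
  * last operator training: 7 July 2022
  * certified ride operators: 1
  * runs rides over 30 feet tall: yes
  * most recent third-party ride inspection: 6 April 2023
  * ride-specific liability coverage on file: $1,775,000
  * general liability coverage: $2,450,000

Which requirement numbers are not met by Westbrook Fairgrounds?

1, 2, 3, 4, 6, 7, 8, 9, 10, 11

1. emergency-stop system test 33 days ago vs limit 30 → not met
2. certified ride operators 1 < 12 → not met
3. daily inspection checklist absent → not met
4. incidents reportable in the past year 6 > 3 → not met
5. operator training 373 days ago vs limit 730 → met
6. general liability coverage $2,450,000 < $2,525,000 → not met
7. ride permit absent → not met
8. ride-specific liability coverage $1,775,000 < $1,800,000 → not met
9. on-site first responders 0 < 4 → not met
10. restraint system inspection 77 days ago vs limit 60 → not met
11. condition 'runs rides over 30 feet tall' holds; third-party ride inspection 100 days ago vs limit 90 → not met
Not met: 1, 2, 3, 4, 6, 7, 8, 9, 10, 11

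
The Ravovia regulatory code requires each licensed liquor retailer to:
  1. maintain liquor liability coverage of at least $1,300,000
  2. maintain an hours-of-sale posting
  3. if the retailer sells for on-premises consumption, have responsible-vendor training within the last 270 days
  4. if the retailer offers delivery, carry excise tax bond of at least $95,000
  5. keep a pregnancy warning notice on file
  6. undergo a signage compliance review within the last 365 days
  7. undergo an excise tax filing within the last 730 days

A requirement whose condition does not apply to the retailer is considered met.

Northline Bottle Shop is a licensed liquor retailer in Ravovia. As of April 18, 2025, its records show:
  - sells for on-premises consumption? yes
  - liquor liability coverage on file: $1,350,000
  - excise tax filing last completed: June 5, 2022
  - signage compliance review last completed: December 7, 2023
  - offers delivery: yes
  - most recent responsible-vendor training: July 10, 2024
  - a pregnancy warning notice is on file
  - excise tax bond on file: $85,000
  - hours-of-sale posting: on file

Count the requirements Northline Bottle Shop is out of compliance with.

1. liquor liability coverage $1,350,000 ≥ $1,300,000 → met
2. hours-of-sale posting present → met
3. condition 'sells for on-premises consumption' holds; responsible-vendor training 282 days ago vs limit 270 → not met
4. condition 'offers delivery' holds; excise tax bond $85,000 < $95,000 → not met
5. pregnancy warning notice present → met
6. signage compliance review 498 days ago vs limit 365 → not met
7. excise tax filing 1048 days ago vs limit 730 → not met
Not met: 4 of 7

4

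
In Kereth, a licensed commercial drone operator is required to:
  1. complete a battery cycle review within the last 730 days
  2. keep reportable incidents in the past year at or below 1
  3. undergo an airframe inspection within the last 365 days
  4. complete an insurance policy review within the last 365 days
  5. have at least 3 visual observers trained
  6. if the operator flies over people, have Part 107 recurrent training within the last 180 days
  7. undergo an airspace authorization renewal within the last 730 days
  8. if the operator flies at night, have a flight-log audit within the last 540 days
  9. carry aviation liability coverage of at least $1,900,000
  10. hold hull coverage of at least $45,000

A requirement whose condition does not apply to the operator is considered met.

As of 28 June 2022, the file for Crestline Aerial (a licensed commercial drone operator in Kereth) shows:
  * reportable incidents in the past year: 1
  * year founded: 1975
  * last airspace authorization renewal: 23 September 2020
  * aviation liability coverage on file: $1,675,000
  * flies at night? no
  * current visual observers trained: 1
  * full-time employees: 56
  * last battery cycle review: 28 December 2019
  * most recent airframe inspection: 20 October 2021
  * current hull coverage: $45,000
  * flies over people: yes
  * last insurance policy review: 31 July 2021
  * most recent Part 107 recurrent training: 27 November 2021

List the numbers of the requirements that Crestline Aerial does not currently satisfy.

1, 5, 6, 9

1. battery cycle review 913 days ago vs limit 730 → not met
2. reportable incidents in the past year 1 ≤ 1 → met
3. airframe inspection 251 days ago vs limit 365 → met
4. insurance policy review 332 days ago vs limit 365 → met
5. visual observers trained 1 < 3 → not met
6. condition 'flies over people' holds; Part 107 recurrent training 213 days ago vs limit 180 → not met
7. airspace authorization renewal 643 days ago vs limit 730 → met
8. condition 'flies at night' does not hold → requirement n/a → met
9. aviation liability coverage $1,675,000 < $1,900,000 → not met
10. hull coverage $45,000 ≥ $45,000 → met
Not met: 1, 5, 6, 9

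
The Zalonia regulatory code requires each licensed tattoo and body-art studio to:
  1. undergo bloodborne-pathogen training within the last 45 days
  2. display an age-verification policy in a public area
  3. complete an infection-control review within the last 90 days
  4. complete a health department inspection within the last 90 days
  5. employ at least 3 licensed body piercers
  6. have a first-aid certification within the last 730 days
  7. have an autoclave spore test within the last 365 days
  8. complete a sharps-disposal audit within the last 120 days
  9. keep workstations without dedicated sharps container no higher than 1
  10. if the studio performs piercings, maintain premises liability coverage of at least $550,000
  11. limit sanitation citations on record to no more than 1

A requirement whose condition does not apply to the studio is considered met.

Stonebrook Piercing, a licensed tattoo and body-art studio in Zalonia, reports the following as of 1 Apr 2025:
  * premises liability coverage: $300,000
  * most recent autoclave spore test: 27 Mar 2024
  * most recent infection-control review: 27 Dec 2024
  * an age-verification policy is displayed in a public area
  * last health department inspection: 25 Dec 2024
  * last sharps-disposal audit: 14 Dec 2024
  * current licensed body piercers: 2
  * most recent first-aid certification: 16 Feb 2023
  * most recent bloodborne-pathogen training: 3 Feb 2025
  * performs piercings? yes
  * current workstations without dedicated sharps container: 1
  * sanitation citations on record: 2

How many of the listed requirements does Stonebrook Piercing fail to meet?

8

1. bloodborne-pathogen training 57 days ago vs limit 45 → not met
2. age-verification policy present → met
3. infection-control review 95 days ago vs limit 90 → not met
4. health department inspection 97 days ago vs limit 90 → not met
5. licensed body piercers 2 < 3 → not met
6. first-aid certification 775 days ago vs limit 730 → not met
7. autoclave spore test 370 days ago vs limit 365 → not met
8. sharps-disposal audit 108 days ago vs limit 120 → met
9. workstations without dedicated sharps container 1 ≤ 1 → met
10. condition 'performs piercings' holds; premises liability coverage $300,000 < $550,000 → not met
11. sanitation citations on record 2 > 1 → not met
Not met: 8 of 11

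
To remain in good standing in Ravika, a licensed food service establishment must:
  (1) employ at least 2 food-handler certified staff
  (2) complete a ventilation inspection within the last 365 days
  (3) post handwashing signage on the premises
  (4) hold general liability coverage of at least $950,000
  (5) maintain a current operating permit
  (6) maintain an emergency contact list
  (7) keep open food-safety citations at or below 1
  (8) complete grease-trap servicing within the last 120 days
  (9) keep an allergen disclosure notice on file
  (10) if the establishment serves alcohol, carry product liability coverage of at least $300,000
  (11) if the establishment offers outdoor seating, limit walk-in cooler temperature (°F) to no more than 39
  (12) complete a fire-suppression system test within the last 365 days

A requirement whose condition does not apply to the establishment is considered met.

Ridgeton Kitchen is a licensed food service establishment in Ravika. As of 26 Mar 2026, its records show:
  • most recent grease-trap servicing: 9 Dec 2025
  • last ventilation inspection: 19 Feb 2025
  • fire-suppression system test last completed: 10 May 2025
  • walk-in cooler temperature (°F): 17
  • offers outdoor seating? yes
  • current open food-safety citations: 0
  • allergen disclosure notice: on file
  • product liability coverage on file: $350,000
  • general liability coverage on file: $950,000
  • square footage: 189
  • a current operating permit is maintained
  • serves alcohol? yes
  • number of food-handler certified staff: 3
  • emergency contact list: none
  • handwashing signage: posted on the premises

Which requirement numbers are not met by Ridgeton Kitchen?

1. food-handler certified staff 3 ≥ 2 → met
2. ventilation inspection 400 days ago vs limit 365 → not met
3. handwashing signage present → met
4. general liability coverage $950,000 ≥ $950,000 → met
5. current operating permit present → met
6. emergency contact list absent → not met
7. open food-safety citations 0 ≤ 1 → met
8. grease-trap servicing 107 days ago vs limit 120 → met
9. allergen disclosure notice present → met
10. condition 'serves alcohol' holds; product liability coverage $350,000 ≥ $300,000 → met
11. condition 'offers outdoor seating' holds; walk-in cooler temperature (°F) 17 ≤ 39 → met
12. fire-suppression system test 320 days ago vs limit 365 → met
Not met: 2, 6

2, 6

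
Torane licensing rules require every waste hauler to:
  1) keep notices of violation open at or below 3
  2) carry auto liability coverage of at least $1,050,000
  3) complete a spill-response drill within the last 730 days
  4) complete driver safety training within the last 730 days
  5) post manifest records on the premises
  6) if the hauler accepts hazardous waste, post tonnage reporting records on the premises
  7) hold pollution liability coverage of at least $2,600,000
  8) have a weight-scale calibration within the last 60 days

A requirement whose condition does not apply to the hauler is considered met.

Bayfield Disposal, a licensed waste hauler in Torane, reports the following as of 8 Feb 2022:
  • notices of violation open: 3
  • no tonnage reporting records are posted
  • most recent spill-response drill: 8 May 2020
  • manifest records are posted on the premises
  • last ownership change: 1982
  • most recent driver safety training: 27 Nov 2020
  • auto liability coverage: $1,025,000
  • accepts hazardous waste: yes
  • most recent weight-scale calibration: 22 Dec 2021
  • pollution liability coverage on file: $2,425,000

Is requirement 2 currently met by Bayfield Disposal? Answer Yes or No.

No

2. auto liability coverage $1,025,000 < $1,050,000 → not met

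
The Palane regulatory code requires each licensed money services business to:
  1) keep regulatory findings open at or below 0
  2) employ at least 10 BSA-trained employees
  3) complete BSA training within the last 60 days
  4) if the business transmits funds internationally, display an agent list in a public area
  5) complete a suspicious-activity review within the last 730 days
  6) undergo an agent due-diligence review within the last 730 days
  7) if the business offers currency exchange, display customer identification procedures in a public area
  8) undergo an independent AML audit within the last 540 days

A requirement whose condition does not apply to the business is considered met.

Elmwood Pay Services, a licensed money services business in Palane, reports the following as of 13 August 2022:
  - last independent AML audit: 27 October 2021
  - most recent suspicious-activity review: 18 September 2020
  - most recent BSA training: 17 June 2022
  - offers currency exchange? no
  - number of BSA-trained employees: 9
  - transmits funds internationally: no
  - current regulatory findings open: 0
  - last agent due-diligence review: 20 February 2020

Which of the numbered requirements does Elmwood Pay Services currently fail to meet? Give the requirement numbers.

1. regulatory findings open 0 ≤ 0 → met
2. BSA-trained employees 9 < 10 → not met
3. BSA training 57 days ago vs limit 60 → met
4. condition 'transmits funds internationally' does not hold → requirement n/a → met
5. suspicious-activity review 694 days ago vs limit 730 → met
6. agent due-diligence review 905 days ago vs limit 730 → not met
7. condition 'offers currency exchange' does not hold → requirement n/a → met
8. independent AML audit 290 days ago vs limit 540 → met
Not met: 2, 6

2, 6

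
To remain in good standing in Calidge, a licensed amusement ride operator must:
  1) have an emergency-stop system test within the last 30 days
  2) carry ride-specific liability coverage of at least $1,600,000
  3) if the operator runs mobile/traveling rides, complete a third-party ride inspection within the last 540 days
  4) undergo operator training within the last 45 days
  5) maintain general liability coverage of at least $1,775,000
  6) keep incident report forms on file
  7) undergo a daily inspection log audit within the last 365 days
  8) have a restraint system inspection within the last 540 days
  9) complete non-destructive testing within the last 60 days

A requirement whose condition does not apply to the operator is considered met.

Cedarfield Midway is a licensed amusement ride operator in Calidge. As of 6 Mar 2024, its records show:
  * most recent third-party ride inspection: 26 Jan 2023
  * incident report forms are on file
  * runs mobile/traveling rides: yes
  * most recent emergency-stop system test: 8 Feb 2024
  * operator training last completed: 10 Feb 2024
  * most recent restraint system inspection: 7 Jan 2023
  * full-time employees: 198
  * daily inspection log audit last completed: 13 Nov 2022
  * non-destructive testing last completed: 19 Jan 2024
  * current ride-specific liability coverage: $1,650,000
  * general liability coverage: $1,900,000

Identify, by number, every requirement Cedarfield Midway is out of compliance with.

7

1. emergency-stop system test 27 days ago vs limit 30 → met
2. ride-specific liability coverage $1,650,000 ≥ $1,600,000 → met
3. condition 'runs mobile/traveling rides' holds; third-party ride inspection 405 days ago vs limit 540 → met
4. operator training 25 days ago vs limit 45 → met
5. general liability coverage $1,900,000 ≥ $1,775,000 → met
6. incident report forms present → met
7. daily inspection log audit 479 days ago vs limit 365 → not met
8. restraint system inspection 424 days ago vs limit 540 → met
9. non-destructive testing 47 days ago vs limit 60 → met
Not met: 7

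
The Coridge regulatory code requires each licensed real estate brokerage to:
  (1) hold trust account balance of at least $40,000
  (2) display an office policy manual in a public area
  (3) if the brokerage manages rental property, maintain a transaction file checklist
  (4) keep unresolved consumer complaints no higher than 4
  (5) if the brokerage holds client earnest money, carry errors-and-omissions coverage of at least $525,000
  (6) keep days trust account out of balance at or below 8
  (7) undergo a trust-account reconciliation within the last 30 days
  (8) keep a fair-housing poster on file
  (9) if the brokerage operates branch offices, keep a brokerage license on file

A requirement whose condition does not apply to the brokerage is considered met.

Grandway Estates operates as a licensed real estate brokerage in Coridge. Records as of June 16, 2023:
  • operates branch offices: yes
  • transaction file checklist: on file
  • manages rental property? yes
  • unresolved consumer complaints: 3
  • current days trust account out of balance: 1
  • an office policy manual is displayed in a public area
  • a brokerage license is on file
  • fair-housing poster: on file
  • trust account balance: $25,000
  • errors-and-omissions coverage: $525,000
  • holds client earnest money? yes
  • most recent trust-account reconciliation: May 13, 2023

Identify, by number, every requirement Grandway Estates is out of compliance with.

1, 7

1. trust account balance $25,000 < $40,000 → not met
2. office policy manual present → met
3. condition 'manages rental property' holds; transaction file checklist present → met
4. unresolved consumer complaints 3 ≤ 4 → met
5. condition 'holds client earnest money' holds; errors-and-omissions coverage $525,000 ≥ $525,000 → met
6. days trust account out of balance 1 ≤ 8 → met
7. trust-account reconciliation 34 days ago vs limit 30 → not met
8. fair-housing poster present → met
9. condition 'operates branch offices' holds; brokerage license present → met
Not met: 1, 7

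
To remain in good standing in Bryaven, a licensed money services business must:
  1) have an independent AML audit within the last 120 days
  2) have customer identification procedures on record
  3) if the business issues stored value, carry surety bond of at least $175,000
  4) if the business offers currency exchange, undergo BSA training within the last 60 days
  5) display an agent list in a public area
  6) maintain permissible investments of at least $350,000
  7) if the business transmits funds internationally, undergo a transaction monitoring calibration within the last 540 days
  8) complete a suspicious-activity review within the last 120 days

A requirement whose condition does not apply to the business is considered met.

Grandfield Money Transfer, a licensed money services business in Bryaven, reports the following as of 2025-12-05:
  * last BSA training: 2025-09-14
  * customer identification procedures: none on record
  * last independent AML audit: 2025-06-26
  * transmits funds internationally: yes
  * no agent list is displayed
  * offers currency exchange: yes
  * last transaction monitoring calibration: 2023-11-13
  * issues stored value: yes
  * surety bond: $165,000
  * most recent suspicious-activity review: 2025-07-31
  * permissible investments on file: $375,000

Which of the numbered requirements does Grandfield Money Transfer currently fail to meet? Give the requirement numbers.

1, 2, 3, 4, 5, 7, 8

1. independent AML audit 162 days ago vs limit 120 → not met
2. customer identification procedures absent → not met
3. condition 'issues stored value' holds; surety bond $165,000 < $175,000 → not met
4. condition 'offers currency exchange' holds; BSA training 82 days ago vs limit 60 → not met
5. agent list absent → not met
6. permissible investments $375,000 ≥ $350,000 → met
7. condition 'transmits funds internationally' holds; transaction monitoring calibration 753 days ago vs limit 540 → not met
8. suspicious-activity review 127 days ago vs limit 120 → not met
Not met: 1, 2, 3, 4, 5, 7, 8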